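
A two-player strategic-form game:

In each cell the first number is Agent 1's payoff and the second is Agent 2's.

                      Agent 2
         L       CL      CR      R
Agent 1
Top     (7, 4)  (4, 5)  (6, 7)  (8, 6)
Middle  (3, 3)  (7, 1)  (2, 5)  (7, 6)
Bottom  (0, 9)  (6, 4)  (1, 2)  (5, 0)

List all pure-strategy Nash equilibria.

Check each profile: it is a Nash equilibrium iff no player can strictly gain by switching unilaterally.
(Top, L): Agent 2 can switch to CL (4 → 5). Not NE.
(Top, CL): Agent 1 can switch to Middle (4 → 7). Not NE.
(Top, CR): Agent 1 gets 6, best alternative 2; Agent 2 gets 7, best alternative 6. No profitable deviation — NE.
(Top, R): Agent 2 can switch to CR (6 → 7). Not NE.
(Middle, L): Agent 1 can switch to Top (3 → 7). Not NE.
(Middle, CL): Agent 2 can switch to L (1 → 3). Not NE.
(Middle, CR): Agent 1 can switch to Top (2 → 6). Not NE.
(Middle, R): Agent 1 can switch to Top (7 → 8). Not NE.
(Bottom, L): Agent 1 can switch to Top (0 → 7). Not NE.
(Bottom, CL): Agent 1 can switch to Middle (6 → 7). Not NE.
(Bottom, CR): Agent 1 can switch to Top (1 → 6). Not NE.
(Bottom, R): Agent 1 can switch to Top (5 → 8). Not NE.

The unique pure-strategy Nash equilibrium is (Top, CR).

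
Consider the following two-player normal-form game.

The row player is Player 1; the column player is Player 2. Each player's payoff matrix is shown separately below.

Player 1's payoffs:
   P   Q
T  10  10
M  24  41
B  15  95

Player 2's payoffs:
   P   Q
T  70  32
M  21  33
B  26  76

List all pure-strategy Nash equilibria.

For each player, find the best response to each opponent profile; mutual best responses are the pure NE.
Player 1 against P: payoffs 10, 24, 15 → best response M.
Player 1 against Q: payoffs 10, 41, 95 → best response B.
Player 2 against T: payoffs 70, 32 → best response P.
Player 2 against M: payoffs 21, 33 → best response Q.
Player 2 against B: payoffs 26, 76 → best response Q.
Mutual best responses: (B, Q).

The unique pure-strategy Nash equilibrium is (B, Q).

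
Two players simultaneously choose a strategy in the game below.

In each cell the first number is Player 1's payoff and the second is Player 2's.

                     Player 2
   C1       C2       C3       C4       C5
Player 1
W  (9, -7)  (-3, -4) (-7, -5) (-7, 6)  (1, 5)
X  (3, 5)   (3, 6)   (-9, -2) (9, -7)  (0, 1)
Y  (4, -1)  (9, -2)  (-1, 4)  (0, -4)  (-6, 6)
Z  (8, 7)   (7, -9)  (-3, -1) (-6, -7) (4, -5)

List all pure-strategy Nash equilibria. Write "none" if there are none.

(W, C1): Player 2 can switch to C2 (-7 → -4). Not NE.
(W, C2): Player 1 can switch to X (-3 → 3). Not NE.
(W, C3): Player 1 can switch to Y (-7 → -1). Not NE.
(W, C4): Player 1 can switch to X (-7 → 9). Not NE.
(W, C5): Player 1 can switch to Z (1 → 4). Not NE.
(X, C1): Player 1 can switch to W (3 → 9). Not NE.
(The remaining 14 profiles each have a profitable deviation by the same check.)

There is no pure-strategy Nash equilibrium.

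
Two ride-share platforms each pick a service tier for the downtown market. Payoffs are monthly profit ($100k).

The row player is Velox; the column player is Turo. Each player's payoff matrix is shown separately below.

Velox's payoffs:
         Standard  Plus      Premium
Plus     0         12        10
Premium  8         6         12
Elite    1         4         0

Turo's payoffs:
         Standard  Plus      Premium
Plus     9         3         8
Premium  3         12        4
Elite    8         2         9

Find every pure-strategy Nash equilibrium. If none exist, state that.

This game has no pure Nash equilibrium.

Check each profile: it is a Nash equilibrium iff no player can strictly gain by switching unilaterally.
(Plus, Standard): Velox can switch to Premium (0 → 8). Not NE.
(Plus, Plus): Turo can switch to Standard (3 → 9). Not NE.
(Plus, Premium): Velox can switch to Premium (10 → 12). Not NE.
(Premium, Standard): Turo can switch to Plus (3 → 12). Not NE.
(Premium, Plus): Velox can switch to Plus (6 → 12). Not NE.
(Premium, Premium): Turo can switch to Plus (4 → 12). Not NE.
(Elite, Standard): Velox can switch to Premium (1 → 8). Not NE.
(Elite, Plus): Velox can switch to Plus (4 → 12). Not NE.
(Elite, Premium): Velox can switch to Plus (0 → 10). Not NE.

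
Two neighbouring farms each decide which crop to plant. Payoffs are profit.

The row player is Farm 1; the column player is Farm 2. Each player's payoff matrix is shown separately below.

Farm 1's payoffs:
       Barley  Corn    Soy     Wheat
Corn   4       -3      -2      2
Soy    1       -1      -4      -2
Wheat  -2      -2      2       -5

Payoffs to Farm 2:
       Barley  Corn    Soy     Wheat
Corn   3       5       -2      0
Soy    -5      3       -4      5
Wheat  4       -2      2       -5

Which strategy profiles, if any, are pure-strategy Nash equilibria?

(Corn, Barley): Farm 2 can switch to Corn (3 → 5). Not NE.
(Corn, Corn): Farm 1 can switch to Soy (-3 → -1). Not NE.
(Corn, Soy): Farm 1 can switch to Wheat (-2 → 2). Not NE.
(Corn, Wheat): Farm 2 can switch to Barley (0 → 3). Not NE.
(Soy, Barley): Farm 1 can switch to Corn (1 → 4). Not NE.
(Soy, Corn): Farm 2 can switch to Wheat (3 → 5). Not NE.
(Soy, Soy): Farm 1 can switch to Corn (-4 → -2). Not NE.
(Soy, Wheat): Farm 1 can switch to Corn (-2 → 2). Not NE.
(The remaining 4 profiles each have a profitable deviation by the same check.)

This game has no pure Nash equilibrium.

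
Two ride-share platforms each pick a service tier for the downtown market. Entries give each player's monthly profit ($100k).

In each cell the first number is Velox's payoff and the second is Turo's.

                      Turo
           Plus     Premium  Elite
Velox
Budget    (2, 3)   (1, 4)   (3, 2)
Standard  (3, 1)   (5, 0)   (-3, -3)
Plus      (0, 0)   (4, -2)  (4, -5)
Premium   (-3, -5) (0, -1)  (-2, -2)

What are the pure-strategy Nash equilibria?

Velox against Plus: payoffs 2, 3, 0, -3 → best response Standard.
Velox against Premium: payoffs 1, 5, 4, 0 → best response Standard.
Velox against Elite: payoffs 3, -3, 4, -2 → best response Plus.
Turo against Budget: payoffs 3, 4, 2 → best response Premium.
Turo against Standard: payoffs 1, 0, -3 → best response Plus.
Turo against Plus: payoffs 0, -2, -5 → best response Plus.
Turo against Premium: payoffs -5, -1, -2 → best response Premium.
Mutual best responses: (Standard, Plus).

Pure NE: (Standard, Plus)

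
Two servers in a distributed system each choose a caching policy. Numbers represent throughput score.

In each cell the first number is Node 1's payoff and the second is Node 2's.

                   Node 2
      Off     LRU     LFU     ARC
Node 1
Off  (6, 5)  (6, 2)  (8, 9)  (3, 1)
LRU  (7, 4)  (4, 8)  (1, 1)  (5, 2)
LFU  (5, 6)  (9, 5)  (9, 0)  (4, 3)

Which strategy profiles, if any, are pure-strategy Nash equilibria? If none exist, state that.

Mark each player's best response to every combination of opponents' strategies; a profile where every player is best-responding is a pure Nash equilibrium.
Node 1 against Off: payoffs 6, 7, 5 → best response LRU.
Node 1 against LRU: payoffs 6, 4, 9 → best response LFU.
Node 1 against LFU: payoffs 8, 1, 9 → best response LFU.
Node 1 against ARC: payoffs 3, 5, 4 → best response LRU.
Node 2 against Off: payoffs 5, 2, 9, 1 → best response LFU.
Node 2 against LRU: payoffs 4, 8, 1, 2 → best response LRU.
Node 2 against LFU: payoffs 6, 5, 0, 3 → best response Off.
No profile is a mutual best response for all players.

This game has no pure Nash equilibrium.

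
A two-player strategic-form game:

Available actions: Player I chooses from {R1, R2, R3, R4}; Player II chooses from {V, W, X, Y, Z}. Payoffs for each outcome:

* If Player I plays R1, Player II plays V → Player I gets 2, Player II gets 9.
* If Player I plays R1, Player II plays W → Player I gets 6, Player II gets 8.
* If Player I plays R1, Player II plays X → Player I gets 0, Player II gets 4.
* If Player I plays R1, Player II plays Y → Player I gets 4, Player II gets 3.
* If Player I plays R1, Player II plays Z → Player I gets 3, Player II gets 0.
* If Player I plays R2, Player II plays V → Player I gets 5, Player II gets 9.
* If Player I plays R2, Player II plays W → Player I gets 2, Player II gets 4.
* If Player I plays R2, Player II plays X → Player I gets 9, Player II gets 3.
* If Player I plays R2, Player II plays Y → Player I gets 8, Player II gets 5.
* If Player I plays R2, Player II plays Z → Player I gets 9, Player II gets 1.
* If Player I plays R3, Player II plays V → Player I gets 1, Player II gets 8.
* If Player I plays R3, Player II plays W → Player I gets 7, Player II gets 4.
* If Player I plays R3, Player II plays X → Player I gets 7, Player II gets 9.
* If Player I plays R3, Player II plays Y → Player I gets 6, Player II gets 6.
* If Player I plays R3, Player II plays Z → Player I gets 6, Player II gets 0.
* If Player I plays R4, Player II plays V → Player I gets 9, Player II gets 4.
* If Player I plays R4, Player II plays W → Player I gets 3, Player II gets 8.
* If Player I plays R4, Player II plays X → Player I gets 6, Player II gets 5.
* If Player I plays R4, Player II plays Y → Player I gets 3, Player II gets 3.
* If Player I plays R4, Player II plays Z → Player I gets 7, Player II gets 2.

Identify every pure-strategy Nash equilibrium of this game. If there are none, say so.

Player I against V: payoffs 2, 5, 1, 9 → best response R4.
Player I against W: payoffs 6, 2, 7, 3 → best response R3.
Player I against X: payoffs 0, 9, 7, 6 → best response R2.
Player I against Y: payoffs 4, 8, 6, 3 → best response R2.
Player I against Z: payoffs 3, 9, 6, 7 → best response R2.
Player II against R1: payoffs 9, 8, 4, 3, 0 → best response V.
Player II against R2: payoffs 9, 4, 3, 5, 1 → best response V.
Player II against R3: payoffs 8, 4, 9, 6, 0 → best response X.
Player II against R4: payoffs 4, 8, 5, 3, 2 → best response W.
No profile is a mutual best response for all players.

This game has no pure Nash equilibrium.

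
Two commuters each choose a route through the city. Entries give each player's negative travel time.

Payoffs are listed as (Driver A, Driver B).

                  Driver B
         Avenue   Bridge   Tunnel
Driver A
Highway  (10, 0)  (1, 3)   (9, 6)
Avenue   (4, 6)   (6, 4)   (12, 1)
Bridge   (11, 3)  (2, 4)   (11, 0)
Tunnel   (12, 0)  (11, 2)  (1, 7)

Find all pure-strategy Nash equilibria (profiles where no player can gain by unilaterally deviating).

none

Driver A against Avenue: payoffs 10, 4, 11, 12 → best response Tunnel.
Driver A against Bridge: payoffs 1, 6, 2, 11 → best response Tunnel.
Driver A against Tunnel: payoffs 9, 12, 11, 1 → best response Avenue.
Driver B against Highway: payoffs 0, 3, 6 → best response Tunnel.
Driver B against Avenue: payoffs 6, 4, 1 → best response Avenue.
Driver B against Bridge: payoffs 3, 4, 0 → best response Bridge.
Driver B against Tunnel: payoffs 0, 2, 7 → best response Tunnel.
No profile is a mutual best response for all players.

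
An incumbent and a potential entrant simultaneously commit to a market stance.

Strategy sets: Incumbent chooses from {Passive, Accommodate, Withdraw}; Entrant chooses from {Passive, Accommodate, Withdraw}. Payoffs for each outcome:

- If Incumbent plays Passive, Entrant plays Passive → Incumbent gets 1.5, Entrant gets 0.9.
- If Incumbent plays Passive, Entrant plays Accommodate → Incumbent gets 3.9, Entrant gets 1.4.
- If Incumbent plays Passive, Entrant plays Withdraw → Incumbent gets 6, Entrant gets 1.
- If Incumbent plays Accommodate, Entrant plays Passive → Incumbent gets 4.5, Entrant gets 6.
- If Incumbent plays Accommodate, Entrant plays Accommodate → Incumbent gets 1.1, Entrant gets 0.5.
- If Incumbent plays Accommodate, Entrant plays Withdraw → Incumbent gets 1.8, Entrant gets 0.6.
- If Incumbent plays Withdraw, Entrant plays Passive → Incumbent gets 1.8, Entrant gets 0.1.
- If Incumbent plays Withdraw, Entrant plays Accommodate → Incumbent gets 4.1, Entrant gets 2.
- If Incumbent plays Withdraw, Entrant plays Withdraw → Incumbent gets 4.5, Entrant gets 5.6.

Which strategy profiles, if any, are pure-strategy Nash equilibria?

Incumbent against Passive: payoffs 1.5, 4.5, 1.8 → best response Accommodate.
Incumbent against Accommodate: payoffs 3.9, 1.1, 4.1 → best response Withdraw.
Incumbent against Withdraw: payoffs 6, 1.8, 4.5 → best response Passive.
Entrant against Passive: payoffs 0.9, 1.4, 1 → best response Accommodate.
Entrant against Accommodate: payoffs 6, 0.5, 0.6 → best response Passive.
Entrant against Withdraw: payoffs 0.1, 2, 5.6 → best response Withdraw.
Mutual best responses: (Accommodate, Passive).

Pure NE: (Accommodate, Passive)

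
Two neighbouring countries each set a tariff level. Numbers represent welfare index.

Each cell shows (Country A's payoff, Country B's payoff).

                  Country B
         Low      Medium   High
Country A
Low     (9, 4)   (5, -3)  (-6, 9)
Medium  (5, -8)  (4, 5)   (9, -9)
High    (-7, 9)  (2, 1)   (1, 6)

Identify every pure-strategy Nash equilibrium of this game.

(Low, Low): Country B can switch to High (4 → 9). Not NE.
(Low, Medium): Country B can switch to Low (-3 → 4). Not NE.
(Low, High): Country A can switch to Medium (-6 → 9). Not NE.
(Medium, Low): Country A can switch to Low (5 → 9). Not NE.
(Medium, Medium): Country A can switch to Low (4 → 5). Not NE.
(Medium, High): Country B can switch to Low (-9 → -8). Not NE.
(High, Low): Country A can switch to Low (-7 → 9). Not NE.
(High, Medium): Country A can switch to Low (2 → 5). Not NE.
(High, High): Country A can switch to Medium (1 → 9). Not NE.

none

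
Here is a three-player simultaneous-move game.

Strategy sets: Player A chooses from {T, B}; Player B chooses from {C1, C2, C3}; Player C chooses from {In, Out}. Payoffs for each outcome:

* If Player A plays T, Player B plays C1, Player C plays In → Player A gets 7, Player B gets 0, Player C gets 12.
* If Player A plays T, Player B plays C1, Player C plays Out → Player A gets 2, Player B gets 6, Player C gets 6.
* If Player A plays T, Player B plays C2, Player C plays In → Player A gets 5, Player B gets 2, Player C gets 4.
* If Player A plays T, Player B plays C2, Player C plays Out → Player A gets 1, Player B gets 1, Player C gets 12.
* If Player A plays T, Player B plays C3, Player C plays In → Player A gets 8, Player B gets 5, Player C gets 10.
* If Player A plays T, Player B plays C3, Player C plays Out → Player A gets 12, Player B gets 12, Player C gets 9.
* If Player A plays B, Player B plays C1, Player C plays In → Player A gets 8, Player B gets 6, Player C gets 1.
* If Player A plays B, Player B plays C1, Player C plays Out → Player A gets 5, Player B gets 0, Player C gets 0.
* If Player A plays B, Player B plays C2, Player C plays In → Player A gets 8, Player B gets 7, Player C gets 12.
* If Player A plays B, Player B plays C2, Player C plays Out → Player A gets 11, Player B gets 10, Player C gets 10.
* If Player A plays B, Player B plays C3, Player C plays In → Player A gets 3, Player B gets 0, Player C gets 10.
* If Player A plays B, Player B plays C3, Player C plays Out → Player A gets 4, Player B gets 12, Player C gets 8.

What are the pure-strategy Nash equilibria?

Player A against (C1, In): payoffs 7, 8 → best response B.
Player A against (C1, Out): payoffs 2, 5 → best response B.
Player A against (C2, In): payoffs 5, 8 → best response B.
Player A against (C2, Out): payoffs 1, 11 → best response B.
Player A against (C3, In): payoffs 8, 3 → best response T.
Player A against (C3, Out): payoffs 12, 4 → best response T.
Player B against (T, In): payoffs 0, 2, 5 → best response C3.
Player B against (T, Out): payoffs 6, 1, 12 → best response C3.
Player B against (B, In): payoffs 6, 7, 0 → best response C2.
Player B against (B, Out): payoffs 0, 10, 12 → best response C3.
Player C against (T, C1): payoffs 12, 6 → best response In.
Player C against (T, C2): payoffs 4, 12 → best response Out.
Player C against (T, C3): payoffs 10, 9 → best response In.
Player C against (B, C1): payoffs 1, 0 → best response In.
Player C against (B, C2): payoffs 12, 10 → best response In.
Player C against (B, C3): payoffs 10, 8 → best response In.
Mutual best responses: (T, C3, In); (B, C2, In).

The pure Nash equilibria are (T, C3, In) and (B, C2, In).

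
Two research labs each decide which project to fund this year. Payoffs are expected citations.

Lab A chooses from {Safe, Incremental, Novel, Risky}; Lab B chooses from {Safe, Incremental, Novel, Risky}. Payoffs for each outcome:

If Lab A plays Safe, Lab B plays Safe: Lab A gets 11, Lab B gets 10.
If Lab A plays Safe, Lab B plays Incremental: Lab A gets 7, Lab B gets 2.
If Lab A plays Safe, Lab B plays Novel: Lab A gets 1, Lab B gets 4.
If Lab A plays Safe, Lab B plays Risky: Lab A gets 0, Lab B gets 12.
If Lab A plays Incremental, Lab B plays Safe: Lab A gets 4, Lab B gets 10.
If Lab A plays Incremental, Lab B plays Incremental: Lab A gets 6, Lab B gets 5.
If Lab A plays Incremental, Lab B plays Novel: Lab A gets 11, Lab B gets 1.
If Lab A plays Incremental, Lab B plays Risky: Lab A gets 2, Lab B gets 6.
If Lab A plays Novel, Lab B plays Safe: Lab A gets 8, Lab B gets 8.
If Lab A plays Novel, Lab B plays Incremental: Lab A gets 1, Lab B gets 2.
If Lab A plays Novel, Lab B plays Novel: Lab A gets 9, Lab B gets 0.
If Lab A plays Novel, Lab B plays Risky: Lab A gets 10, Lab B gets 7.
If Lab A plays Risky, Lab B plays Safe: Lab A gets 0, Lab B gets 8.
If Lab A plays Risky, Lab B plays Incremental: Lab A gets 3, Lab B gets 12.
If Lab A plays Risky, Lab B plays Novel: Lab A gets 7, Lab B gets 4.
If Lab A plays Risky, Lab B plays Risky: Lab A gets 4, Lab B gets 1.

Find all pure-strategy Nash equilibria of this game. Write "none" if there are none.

none

Lab A against Safe: payoffs 11, 4, 8, 0 → best response Safe.
Lab A against Incremental: payoffs 7, 6, 1, 3 → best response Safe.
Lab A against Novel: payoffs 1, 11, 9, 7 → best response Incremental.
Lab A against Risky: payoffs 0, 2, 10, 4 → best response Novel.
Lab B against Safe: payoffs 10, 2, 4, 12 → best response Risky.
Lab B against Incremental: payoffs 10, 5, 1, 6 → best response Safe.
Lab B against Novel: payoffs 8, 2, 0, 7 → best response Safe.
Lab B against Risky: payoffs 8, 12, 4, 1 → best response Incremental.
No profile is a mutual best response for all players.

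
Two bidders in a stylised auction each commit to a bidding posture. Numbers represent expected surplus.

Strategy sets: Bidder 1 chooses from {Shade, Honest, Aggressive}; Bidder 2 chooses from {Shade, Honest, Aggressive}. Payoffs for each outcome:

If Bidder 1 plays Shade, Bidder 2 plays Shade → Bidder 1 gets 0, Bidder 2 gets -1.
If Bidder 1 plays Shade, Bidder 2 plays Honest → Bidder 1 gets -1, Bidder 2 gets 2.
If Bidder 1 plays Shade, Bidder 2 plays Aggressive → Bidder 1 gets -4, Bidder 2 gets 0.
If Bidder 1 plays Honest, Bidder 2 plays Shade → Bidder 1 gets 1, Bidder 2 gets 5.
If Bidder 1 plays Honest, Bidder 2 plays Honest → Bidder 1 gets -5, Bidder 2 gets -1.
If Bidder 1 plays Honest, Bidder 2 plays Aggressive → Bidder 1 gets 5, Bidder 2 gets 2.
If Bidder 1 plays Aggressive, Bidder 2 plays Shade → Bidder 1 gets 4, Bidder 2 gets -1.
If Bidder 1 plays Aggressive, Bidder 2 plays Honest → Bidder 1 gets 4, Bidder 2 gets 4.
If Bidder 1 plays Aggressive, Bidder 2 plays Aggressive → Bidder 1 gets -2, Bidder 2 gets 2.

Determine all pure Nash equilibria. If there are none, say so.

The unique pure-strategy Nash equilibrium is (Aggressive, Honest).

Bidder 1 against Shade: payoffs 0, 1, 4 → best response Aggressive.
Bidder 1 against Honest: payoffs -1, -5, 4 → best response Aggressive.
Bidder 1 against Aggressive: payoffs -4, 5, -2 → best response Honest.
Bidder 2 against Shade: payoffs -1, 2, 0 → best response Honest.
Bidder 2 against Honest: payoffs 5, -1, 2 → best response Shade.
Bidder 2 against Aggressive: payoffs -1, 4, 2 → best response Honest.
Mutual best responses: (Aggressive, Honest).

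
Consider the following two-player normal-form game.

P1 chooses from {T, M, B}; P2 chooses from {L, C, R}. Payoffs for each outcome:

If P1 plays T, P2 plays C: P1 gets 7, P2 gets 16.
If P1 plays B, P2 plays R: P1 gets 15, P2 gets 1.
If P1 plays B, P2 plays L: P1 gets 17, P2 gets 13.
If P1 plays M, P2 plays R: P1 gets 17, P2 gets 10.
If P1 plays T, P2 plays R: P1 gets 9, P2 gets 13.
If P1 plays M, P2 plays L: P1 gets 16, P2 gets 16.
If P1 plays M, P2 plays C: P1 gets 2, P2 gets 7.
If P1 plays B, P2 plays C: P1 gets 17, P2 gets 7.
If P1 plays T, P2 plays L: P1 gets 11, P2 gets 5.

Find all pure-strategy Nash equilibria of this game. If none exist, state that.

Pure NE: (B, L)

(T, L): P1 can switch to M (11 → 16). Not NE.
(T, C): P1 can switch to B (7 → 17). Not NE.
(T, R): P1 can switch to M (9 → 17). Not NE.
(M, L): P1 can switch to B (16 → 17). Not NE.
(M, C): P1 can switch to T (2 → 7). Not NE.
(M, R): P2 can switch to L (10 → 16). Not NE.
(B, L): P1 gets 17, best alternative 16; P2 gets 13, best alternative 7. No profitable deviation — NE.
(B, C): P2 can switch to L (7 → 13). Not NE.
(B, R): P1 can switch to M (15 → 17). Not NE.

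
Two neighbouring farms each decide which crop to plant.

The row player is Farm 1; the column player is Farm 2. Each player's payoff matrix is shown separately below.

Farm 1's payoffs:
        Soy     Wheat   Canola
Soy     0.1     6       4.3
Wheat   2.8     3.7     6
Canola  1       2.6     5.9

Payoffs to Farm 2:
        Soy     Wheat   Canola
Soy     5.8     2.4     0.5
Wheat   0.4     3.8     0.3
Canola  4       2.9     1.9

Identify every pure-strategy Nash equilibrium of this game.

There is no pure-strategy Nash equilibrium.

Farm 1 against Soy: payoffs 0.1, 2.8, 1 → best response Wheat.
Farm 1 against Wheat: payoffs 6, 3.7, 2.6 → best response Soy.
Farm 1 against Canola: payoffs 4.3, 6, 5.9 → best response Wheat.
Farm 2 against Soy: payoffs 5.8, 2.4, 0.5 → best response Soy.
Farm 2 against Wheat: payoffs 0.4, 3.8, 0.3 → best response Wheat.
Farm 2 against Canola: payoffs 4, 2.9, 1.9 → best response Soy.
No profile is a mutual best response for all players.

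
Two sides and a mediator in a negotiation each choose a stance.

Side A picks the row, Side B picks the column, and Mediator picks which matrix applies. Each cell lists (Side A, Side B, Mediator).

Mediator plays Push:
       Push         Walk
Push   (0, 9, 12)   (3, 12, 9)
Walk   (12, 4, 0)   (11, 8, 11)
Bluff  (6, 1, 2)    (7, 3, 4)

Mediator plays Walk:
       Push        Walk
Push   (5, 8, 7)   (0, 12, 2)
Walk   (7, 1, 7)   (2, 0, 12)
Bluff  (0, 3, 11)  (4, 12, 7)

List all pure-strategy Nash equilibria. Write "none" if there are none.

Side A against (Push, Push): payoffs 0, 12, 6 → best response Walk.
Side A against (Push, Walk): payoffs 5, 7, 0 → best response Walk.
Side A against (Walk, Push): payoffs 3, 11, 7 → best response Walk.
Side A against (Walk, Walk): payoffs 0, 2, 4 → best response Bluff.
Side B against (Push, Push): payoffs 9, 12 → best response Walk.
Side B against (Push, Walk): payoffs 8, 12 → best response Walk.
Side B against (Walk, Push): payoffs 4, 8 → best response Walk.
Side B against (Walk, Walk): payoffs 1, 0 → best response Push.
Side B against (Bluff, Push): payoffs 1, 3 → best response Walk.
Side B against (Bluff, Walk): payoffs 3, 12 → best response Walk.
Mediator against (Push, Push): payoffs 12, 7 → best response Push.
Mediator against (Push, Walk): payoffs 9, 2 → best response Push.
Mediator against (Walk, Push): payoffs 0, 7 → best response Walk.
Mediator against (Walk, Walk): payoffs 11, 12 → best response Walk.
Mediator against (Bluff, Push): payoffs 2, 11 → best response Walk.
Mediator against (Bluff, Walk): payoffs 4, 7 → best response Walk.
Mutual best responses: (Walk, Push, Walk); (Bluff, Walk, Walk).

The pure Nash equilibria are (Walk, Push, Walk), (Bluff, Walk, Walk).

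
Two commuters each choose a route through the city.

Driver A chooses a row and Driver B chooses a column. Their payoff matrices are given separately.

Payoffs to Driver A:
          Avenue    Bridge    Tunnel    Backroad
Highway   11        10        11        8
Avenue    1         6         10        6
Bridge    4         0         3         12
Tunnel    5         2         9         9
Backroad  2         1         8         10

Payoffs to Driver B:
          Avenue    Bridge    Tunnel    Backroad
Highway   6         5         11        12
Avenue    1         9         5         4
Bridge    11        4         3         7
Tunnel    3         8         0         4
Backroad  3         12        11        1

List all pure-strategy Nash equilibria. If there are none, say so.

(Highway, Avenue): Driver B can switch to Tunnel (6 → 11). Not NE.
(Highway, Bridge): Driver B can switch to Avenue (5 → 6). Not NE.
(Highway, Tunnel): Driver B can switch to Backroad (11 → 12). Not NE.
(Highway, Backroad): Driver A can switch to Bridge (8 → 12). Not NE.
(Avenue, Avenue): Driver A can switch to Highway (1 → 11). Not NE.
(Avenue, Bridge): Driver A can switch to Highway (6 → 10). Not NE.
(The remaining 14 profiles each have a profitable deviation by the same check.)

This game has no pure Nash equilibrium.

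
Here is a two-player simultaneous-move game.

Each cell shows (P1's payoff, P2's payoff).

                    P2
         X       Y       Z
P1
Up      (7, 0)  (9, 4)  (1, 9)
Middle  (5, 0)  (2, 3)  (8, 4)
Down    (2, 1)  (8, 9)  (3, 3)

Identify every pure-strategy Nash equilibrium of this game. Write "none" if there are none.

P1 against X: payoffs 7, 5, 2 → best response Up.
P1 against Y: payoffs 9, 2, 8 → best response Up.
P1 against Z: payoffs 1, 8, 3 → best response Middle.
P2 against Up: payoffs 0, 4, 9 → best response Z.
P2 against Middle: payoffs 0, 3, 4 → best response Z.
P2 against Down: payoffs 1, 9, 3 → best response Y.
Mutual best responses: (Middle, Z).

Pure NE: (Middle, Z)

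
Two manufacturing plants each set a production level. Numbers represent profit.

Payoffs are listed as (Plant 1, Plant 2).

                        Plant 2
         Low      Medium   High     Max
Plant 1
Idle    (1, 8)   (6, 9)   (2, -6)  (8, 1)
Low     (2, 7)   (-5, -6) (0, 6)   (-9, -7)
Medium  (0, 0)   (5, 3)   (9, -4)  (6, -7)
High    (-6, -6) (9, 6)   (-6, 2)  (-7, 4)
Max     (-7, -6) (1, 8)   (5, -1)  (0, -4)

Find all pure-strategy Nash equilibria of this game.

(Idle, Low): Plant 1 can switch to Low (1 → 2). Not NE.
(Idle, Medium): Plant 1 can switch to High (6 → 9). Not NE.
(Idle, High): Plant 1 can switch to Medium (2 → 9). Not NE.
(Idle, Max): Plant 2 can switch to Low (1 → 8). Not NE.
(Low, Low): Plant 1 gets 2, best alternative 1; Plant 2 gets 7, best alternative 6. No profitable deviation — NE.
(Low, Medium): Plant 1 can switch to Idle (-5 → 6). Not NE.
(Low, High): Plant 1 can switch to Idle (0 → 2). Not NE.
(High, Medium): Plant 1 gets 9, best alternative 6; Plant 2 gets 6, best alternative 4. No profitable deviation — NE.
(The remaining 12 profiles each have a profitable deviation by the same check.)

(Low, Low), (High, Medium)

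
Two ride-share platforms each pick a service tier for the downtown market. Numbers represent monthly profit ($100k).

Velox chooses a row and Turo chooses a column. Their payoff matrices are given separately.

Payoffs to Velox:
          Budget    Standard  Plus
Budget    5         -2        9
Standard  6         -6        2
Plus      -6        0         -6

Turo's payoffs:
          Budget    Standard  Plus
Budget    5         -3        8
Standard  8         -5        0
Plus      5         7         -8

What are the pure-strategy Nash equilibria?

The pure Nash equilibria are (Budget, Plus); (Standard, Budget); (Plus, Standard).

(Budget, Budget): Velox can switch to Standard (5 → 6). Not NE.
(Budget, Standard): Velox can switch to Plus (-2 → 0). Not NE.
(Budget, Plus): Velox gets 9, best alternative 2; Turo gets 8, best alternative 5. No profitable deviation — NE.
(Standard, Budget): Velox gets 6, best alternative 5; Turo gets 8, best alternative 0. No profitable deviation — NE.
(Standard, Standard): Velox can switch to Budget (-6 → -2). Not NE.
(Standard, Plus): Velox can switch to Budget (2 → 9). Not NE.
(Plus, Budget): Velox can switch to Budget (-6 → 5). Not NE.
(Plus, Standard): Velox gets 0, best alternative -2; Turo gets 7, best alternative 5. No profitable deviation — NE.
(Plus, Plus): Velox can switch to Budget (-6 → 9). Not NE.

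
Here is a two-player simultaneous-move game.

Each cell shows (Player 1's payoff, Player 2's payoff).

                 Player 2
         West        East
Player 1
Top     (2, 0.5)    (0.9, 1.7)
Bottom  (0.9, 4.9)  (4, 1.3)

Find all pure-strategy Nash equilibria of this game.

(Top, West): Player 2 can switch to East (0.5 → 1.7). Not NE.
(Top, East): Player 1 can switch to Bottom (0.9 → 4). Not NE.
(Bottom, West): Player 1 can switch to Top (0.9 → 2). Not NE.
(Bottom, East): Player 2 can switch to West (1.3 → 4.9). Not NE.

This game has no pure Nash equilibrium.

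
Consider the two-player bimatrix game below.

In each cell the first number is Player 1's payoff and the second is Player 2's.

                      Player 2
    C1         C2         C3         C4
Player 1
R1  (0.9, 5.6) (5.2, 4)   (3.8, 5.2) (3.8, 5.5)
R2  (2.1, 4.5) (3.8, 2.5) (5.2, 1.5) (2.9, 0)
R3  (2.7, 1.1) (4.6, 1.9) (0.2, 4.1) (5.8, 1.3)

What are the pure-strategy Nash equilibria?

Mark each player's best response to every combination of opponents' strategies; a profile where every player is best-responding is a pure Nash equilibrium.
Player 1 against C1: payoffs 0.9, 2.1, 2.7 → best response R3.
Player 1 against C2: payoffs 5.2, 3.8, 4.6 → best response R1.
Player 1 against C3: payoffs 3.8, 5.2, 0.2 → best response R2.
Player 1 against C4: payoffs 3.8, 2.9, 5.8 → best response R3.
Player 2 against R1: payoffs 5.6, 4, 5.2, 5.5 → best response C1.
Player 2 against R2: payoffs 4.5, 2.5, 1.5, 0 → best response C1.
Player 2 against R3: payoffs 1.1, 1.9, 4.1, 1.3 → best response C3.
No profile is a mutual best response for all players.

There is no pure-strategy Nash equilibrium.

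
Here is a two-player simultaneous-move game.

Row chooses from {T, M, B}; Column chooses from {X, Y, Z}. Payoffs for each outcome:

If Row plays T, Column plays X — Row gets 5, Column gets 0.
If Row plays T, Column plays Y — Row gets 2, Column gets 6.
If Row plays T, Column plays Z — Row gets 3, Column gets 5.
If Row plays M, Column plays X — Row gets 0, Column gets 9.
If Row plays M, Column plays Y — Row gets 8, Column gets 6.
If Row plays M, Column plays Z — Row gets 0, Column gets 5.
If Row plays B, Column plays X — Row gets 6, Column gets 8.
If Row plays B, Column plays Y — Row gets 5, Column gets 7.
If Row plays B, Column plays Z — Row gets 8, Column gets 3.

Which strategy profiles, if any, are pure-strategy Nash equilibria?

(B, X)

For each strategy profile, look for a profitable unilateral deviation.
(T, X): Row can switch to B (5 → 6). Not NE.
(T, Y): Row can switch to M (2 → 8). Not NE.
(T, Z): Row can switch to B (3 → 8). Not NE.
(M, X): Row can switch to T (0 → 5). Not NE.
(M, Y): Column can switch to X (6 → 9). Not NE.
(M, Z): Row can switch to T (0 → 3). Not NE.
(B, X): Row gets 6, best alternative 5; Column gets 8, best alternative 7. No profitable deviation — NE.
(B, Y): Row can switch to M (5 → 8). Not NE.
(B, Z): Column can switch to X (3 → 8). Not NE.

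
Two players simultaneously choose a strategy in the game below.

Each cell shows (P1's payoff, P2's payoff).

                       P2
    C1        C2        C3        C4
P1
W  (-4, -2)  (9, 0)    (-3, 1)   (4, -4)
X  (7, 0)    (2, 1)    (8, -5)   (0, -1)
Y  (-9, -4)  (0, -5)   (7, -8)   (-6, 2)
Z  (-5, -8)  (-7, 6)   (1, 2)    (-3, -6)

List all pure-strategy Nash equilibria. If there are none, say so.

For each strategy profile, look for a profitable unilateral deviation.
(W, C1): P1 can switch to X (-4 → 7). Not NE.
(W, C2): P2 can switch to C3 (0 → 1). Not NE.
(W, C3): P1 can switch to X (-3 → 8). Not NE.
(W, C4): P2 can switch to C1 (-4 → -2). Not NE.
(X, C1): P2 can switch to C2 (0 → 1). Not NE.
(X, C2): P1 can switch to W (2 → 9). Not NE.
(X, C3): P2 can switch to C1 (-5 → 0). Not NE.
(X, C4): P1 can switch to W (0 → 4). Not NE.
(Y, C1): P1 can switch to W (-9 → -4). Not NE.
(Y, C2): P1 can switch to W (0 → 9). Not NE.
(The remaining 6 profiles each have a profitable deviation by the same check.)

none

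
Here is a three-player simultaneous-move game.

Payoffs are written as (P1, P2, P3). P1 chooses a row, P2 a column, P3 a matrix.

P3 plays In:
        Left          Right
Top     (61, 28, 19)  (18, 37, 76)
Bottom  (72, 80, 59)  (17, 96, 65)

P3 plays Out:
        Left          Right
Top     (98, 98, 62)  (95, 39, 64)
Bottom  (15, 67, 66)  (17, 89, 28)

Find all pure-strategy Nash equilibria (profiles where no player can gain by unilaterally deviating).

Pure-strategy Nash equilibria: (Top, Left, Out), (Top, Right, In)

For each strategy profile, look for a profitable unilateral deviation.
(Top, Left, In): P1 can switch to Bottom (61 → 72). Not NE.
(Top, Left, Out): P1 gets 98, best alternative 15; P2 gets 98, best alternative 39; P3 gets 62, best alternative 19. No profitable deviation — NE.
(Top, Right, In): P1 gets 18, best alternative 17; P2 gets 37, best alternative 28; P3 gets 76, best alternative 64. No profitable deviation — NE.
(Top, Right, Out): P2 can switch to Left (39 → 98). Not NE.
(Bottom, Left, In): P2 can switch to Right (80 → 96). Not NE.
(Bottom, Left, Out): P1 can switch to Top (15 → 98). Not NE.
(Bottom, Right, In): P1 can switch to Top (17 → 18). Not NE.
(Bottom, Right, Out): P1 can switch to Top (17 → 95). Not NE.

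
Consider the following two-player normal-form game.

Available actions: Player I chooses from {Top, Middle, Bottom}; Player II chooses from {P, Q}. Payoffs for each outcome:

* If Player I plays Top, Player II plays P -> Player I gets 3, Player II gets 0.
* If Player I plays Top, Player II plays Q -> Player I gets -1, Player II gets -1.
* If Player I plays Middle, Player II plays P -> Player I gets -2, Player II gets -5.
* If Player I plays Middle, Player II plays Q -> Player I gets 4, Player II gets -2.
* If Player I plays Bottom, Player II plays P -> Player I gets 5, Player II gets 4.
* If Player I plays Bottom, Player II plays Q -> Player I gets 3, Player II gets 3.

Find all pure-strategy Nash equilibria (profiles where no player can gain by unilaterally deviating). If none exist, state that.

(Middle, Q) and (Bottom, P)

(Top, P): Player I can switch to Bottom (3 → 5). Not NE.
(Top, Q): Player I can switch to Middle (-1 → 4). Not NE.
(Middle, P): Player I can switch to Top (-2 → 3). Not NE.
(Middle, Q): Player I gets 4, best alternative 3; Player II gets -2, best alternative -5. No profitable deviation — NE.
(Bottom, P): Player I gets 5, best alternative 3; Player II gets 4, best alternative 3. No profitable deviation — NE.
(Bottom, Q): Player I can switch to Middle (3 → 4). Not NE.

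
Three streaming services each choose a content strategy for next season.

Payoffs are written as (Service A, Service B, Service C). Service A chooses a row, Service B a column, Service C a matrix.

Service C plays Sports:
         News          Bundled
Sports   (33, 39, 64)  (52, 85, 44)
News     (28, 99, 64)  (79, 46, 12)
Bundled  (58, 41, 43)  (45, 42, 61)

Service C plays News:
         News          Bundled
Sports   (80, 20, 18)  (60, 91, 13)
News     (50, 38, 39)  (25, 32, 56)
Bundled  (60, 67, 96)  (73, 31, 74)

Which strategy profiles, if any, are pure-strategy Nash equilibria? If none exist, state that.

There is no pure-strategy Nash equilibrium.

(Sports, News, Sports): Service A can switch to Bundled (33 → 58). Not NE.
(Sports, News, News): Service B can switch to Bundled (20 → 91). Not NE.
(Sports, Bundled, Sports): Service A can switch to News (52 → 79). Not NE.
(Sports, Bundled, News): Service A can switch to Bundled (60 → 73). Not NE.
(News, News, Sports): Service A can switch to Sports (28 → 33). Not NE.
(News, News, News): Service A can switch to Sports (50 → 80). Not NE.
(News, Bundled, Sports): Service B can switch to News (46 → 99). Not NE.
(News, Bundled, News): Service A can switch to Sports (25 → 60). Not NE.
(Bundled, News, Sports): Service B can switch to Bundled (41 → 42). Not NE.
(Bundled, News, News): Service A can switch to Sports (60 → 80). Not NE.
(Bundled, Bundled, Sports): Service A can switch to Sports (45 → 52). Not NE.
(Bundled, Bundled, News): Service B can switch to News (31 → 67). Not NE.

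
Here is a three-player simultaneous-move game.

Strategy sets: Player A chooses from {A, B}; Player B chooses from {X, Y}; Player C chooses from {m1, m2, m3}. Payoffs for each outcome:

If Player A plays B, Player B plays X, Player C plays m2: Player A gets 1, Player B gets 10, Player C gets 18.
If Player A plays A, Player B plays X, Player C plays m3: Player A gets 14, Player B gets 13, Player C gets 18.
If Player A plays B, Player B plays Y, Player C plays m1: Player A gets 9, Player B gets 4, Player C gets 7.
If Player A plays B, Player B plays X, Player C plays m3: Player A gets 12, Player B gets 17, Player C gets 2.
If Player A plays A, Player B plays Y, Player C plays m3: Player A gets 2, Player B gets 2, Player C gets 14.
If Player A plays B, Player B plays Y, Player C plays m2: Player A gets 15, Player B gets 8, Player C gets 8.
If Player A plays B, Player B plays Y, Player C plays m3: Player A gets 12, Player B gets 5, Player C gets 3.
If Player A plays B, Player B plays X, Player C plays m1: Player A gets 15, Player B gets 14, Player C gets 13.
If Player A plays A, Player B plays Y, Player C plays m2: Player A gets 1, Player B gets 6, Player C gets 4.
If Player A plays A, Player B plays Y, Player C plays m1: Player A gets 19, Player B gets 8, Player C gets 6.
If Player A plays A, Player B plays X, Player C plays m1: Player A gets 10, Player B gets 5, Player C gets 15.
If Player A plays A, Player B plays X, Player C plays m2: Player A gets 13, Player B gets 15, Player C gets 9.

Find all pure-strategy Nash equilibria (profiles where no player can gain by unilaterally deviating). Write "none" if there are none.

(A, X, m3)

For each player, find the best response to each opponent profile; mutual best responses are the pure NE.
Player A against (X, m1): payoffs 10, 15 → best response B.
Player A against (X, m2): payoffs 13, 1 → best response A.
Player A against (X, m3): payoffs 14, 12 → best response A.
Player A against (Y, m1): payoffs 19, 9 → best response A.
Player A against (Y, m2): payoffs 1, 15 → best response B.
Player A against (Y, m3): payoffs 2, 12 → best response B.
Player B against (A, m1): payoffs 5, 8 → best response Y.
Player B against (A, m2): payoffs 15, 6 → best response X.
Player B against (A, m3): payoffs 13, 2 → best response X.
Player B against (B, m1): payoffs 14, 4 → best response X.
Player B against (B, m2): payoffs 10, 8 → best response X.
Player B against (B, m3): payoffs 17, 5 → best response X.
Player C against (A, X): payoffs 15, 9, 18 → best response m3.
Player C against (A, Y): payoffs 6, 4, 14 → best response m3.
Player C against (B, X): payoffs 13, 18, 2 → best response m2.
Player C against (B, Y): payoffs 7, 8, 3 → best response m2.
Mutual best responses: (A, X, m3).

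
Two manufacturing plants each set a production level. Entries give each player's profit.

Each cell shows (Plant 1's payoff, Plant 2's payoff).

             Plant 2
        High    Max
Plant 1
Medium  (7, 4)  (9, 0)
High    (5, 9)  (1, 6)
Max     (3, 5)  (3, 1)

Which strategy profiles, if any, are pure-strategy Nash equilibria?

Plant 1 against High: payoffs 7, 5, 3 → best response Medium.
Plant 1 against Max: payoffs 9, 1, 3 → best response Medium.
Plant 2 against Medium: payoffs 4, 0 → best response High.
Plant 2 against High: payoffs 9, 6 → best response High.
Plant 2 against Max: payoffs 5, 1 → best response High.
Mutual best responses: (Medium, High).

(Medium, High)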